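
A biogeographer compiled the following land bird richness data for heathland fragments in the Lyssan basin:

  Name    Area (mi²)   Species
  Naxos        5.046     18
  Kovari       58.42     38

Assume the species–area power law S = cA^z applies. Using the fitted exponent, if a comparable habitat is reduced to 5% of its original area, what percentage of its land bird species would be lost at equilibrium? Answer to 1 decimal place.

z = ln(38/18) / ln(58.42/5.046) = 0.7472 / 2.4491 = 0.3051
S_new/S_old = (A_new/A_old)^z = 0.05^0.3051 = exp(0.3051 × -2.9957) = 0.4009
Fraction lost = 1 − 0.4009 = 0.5991

59.9%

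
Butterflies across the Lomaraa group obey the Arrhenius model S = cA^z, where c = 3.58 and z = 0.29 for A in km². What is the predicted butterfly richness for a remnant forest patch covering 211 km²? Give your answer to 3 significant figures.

16.9

S = 3.58 × 211^0.29 = 3.58 × 4.721 ≈ 16.9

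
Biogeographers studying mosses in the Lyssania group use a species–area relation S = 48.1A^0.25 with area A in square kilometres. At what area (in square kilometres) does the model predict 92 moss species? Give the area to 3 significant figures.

92 = 48.1 × A^0.25  ⇒  A^0.25 = 92/48.1 = 1.913
ln A = ln(1.913) / 0.25 = 0.6485 / 0.25 = 2.5940
A = e^2.5940 ≈ 13.38 square kilometres

13.4 square kilometres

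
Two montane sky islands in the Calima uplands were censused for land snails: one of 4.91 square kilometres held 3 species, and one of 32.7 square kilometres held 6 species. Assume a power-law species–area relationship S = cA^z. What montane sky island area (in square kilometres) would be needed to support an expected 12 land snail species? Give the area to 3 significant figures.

218 square kilometres

z = ln(6/3) / ln(32.7/4.91) = 0.6931 / 1.8961 = 0.3656
c = 3 / 4.91^0.3656 = 3 / 1.789 = 1.677
A = (12/1.677)^(1/0.3656) ⇒ ln A = ln(7.156)/0.3656 = 5.3835
A = e^5.3835 ≈ 217.8 square kilometres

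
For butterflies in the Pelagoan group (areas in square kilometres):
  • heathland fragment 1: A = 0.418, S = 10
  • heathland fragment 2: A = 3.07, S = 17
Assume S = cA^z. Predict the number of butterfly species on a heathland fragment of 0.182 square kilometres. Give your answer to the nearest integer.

z = ln(17/10) / ln(3.07/0.418) = 0.5306 / 1.9940 = 0.2661
c = 10 / 0.418^0.2661 = 10 / 0.7928 = 12.61
S₃ = 12.61 × 0.182^0.2661 = 12.61 × 0.6355 ≈ 8.015

8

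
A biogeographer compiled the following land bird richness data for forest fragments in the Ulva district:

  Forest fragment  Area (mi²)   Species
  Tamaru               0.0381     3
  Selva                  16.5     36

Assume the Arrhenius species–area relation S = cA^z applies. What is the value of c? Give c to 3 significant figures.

z = ln(S₂/S₁) / ln(A₂/A₁) = ln(36/3) / ln(16.5/0.0381) = 2.4849 / 6.0709 = 0.4093
c = S₁ / A₁^z = 3 / 0.0381^0.4093 = 3 / 0.2625 = 11.43

11.4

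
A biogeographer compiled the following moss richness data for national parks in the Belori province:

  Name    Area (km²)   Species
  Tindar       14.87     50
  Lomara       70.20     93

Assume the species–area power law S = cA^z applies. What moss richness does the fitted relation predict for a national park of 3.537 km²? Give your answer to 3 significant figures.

28.2

z = ln(93/50) / ln(70.2/14.87) = 0.6206 / 1.5520 = 0.3999
c = 50 / 14.87^0.3999 = 50 / 2.943 = 16.99
S₃ = 16.99 × 3.537^0.3999 = 16.99 × 1.657 ≈ 28.16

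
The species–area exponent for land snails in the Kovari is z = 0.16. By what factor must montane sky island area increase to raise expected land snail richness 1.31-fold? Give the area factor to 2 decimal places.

5.41

(A₂/A₁)^0.16 = 1.31, so A₂/A₁ = 1.31^(1/0.16) = 1.31^6.25
ln(A₂/A₁) = ln 1.31 / 0.16 = 0.2700 / 0.16 = 1.6877
A₂/A₁ = e^1.6877 ≈ 5.407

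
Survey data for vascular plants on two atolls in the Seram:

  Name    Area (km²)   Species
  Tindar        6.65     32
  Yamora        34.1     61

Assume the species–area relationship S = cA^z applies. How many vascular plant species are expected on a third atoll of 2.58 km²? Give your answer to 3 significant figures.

z = ln(61/32) / ln(34.1/6.65) = 0.6451 / 1.6347 = 0.3947
c = 32 / 6.65^0.3947 = 32 / 2.112 = 15.15
S₃ = 15.15 × 2.58^0.3947 = 15.15 × 1.454 ≈ 22.02

22.0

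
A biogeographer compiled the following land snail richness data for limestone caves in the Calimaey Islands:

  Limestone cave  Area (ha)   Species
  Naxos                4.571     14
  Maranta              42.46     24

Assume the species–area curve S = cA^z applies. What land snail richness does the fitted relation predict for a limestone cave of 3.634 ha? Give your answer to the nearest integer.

z = ln(24/14) / ln(42.46/4.571) = 0.5390 / 2.2288 = 0.2418
c = 14 / 4.571^0.2418 = 14 / 1.444 = 9.694
S₃ = 9.694 × 3.634^0.2418 = 9.694 × 1.366 ≈ 13.24

13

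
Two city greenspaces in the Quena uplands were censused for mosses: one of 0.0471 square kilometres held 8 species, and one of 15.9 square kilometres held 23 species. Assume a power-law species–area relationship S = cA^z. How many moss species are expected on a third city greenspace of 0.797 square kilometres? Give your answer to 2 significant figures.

13

z = ln(23/8) / ln(15.9/0.0471) = 1.0561 / 5.8218 = 0.1814
c = 8 / 0.0471^0.1814 = 8 / 0.5745 = 13.93
S₃ = 13.93 × 0.797^0.1814 = 13.93 × 0.9597 ≈ 13.36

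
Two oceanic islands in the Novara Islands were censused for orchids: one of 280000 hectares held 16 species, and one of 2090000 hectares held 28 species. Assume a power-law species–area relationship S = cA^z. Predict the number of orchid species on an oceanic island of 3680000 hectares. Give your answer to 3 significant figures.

32.8

z = ln(28/16) / ln(2090000/280000) = 0.5596 / 2.0101 = 0.2784
c = 16 / 280000^0.2784 = 16 / 32.85 = 0.4871
S₃ = 0.4871 × 3680000^0.2784 = 0.4871 × 67.28 ≈ 32.78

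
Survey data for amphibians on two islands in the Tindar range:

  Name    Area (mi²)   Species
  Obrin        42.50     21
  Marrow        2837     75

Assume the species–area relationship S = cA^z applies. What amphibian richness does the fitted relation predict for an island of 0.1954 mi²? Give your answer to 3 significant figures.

z = ln(75/21) / ln(2837/42.5) = 1.2730 / 4.2010 = 0.3030
c = 21 / 42.5^0.3030 = 21 / 3.115 = 6.742
S₃ = 6.742 × 0.1954^0.3030 = 6.742 × 0.6097 ≈ 4.111

4.11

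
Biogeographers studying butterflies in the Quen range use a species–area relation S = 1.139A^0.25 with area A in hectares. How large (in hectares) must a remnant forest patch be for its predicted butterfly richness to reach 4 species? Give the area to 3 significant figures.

152 hectares

4 = 1.139 × A^0.25  ⇒  A^0.25 = 4/1.139 = 3.512
ln A = ln(3.512) / 0.25 = 1.2561 / 0.25 = 5.0246
A = e^5.0246 ≈ 152.1 hectares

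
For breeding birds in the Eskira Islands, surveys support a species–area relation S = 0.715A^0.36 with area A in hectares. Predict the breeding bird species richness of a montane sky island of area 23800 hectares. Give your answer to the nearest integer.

S = 0.715 × 23800^0.36
ln S = ln 0.715 + 0.36 × ln 23800 = -0.3355 + 0.36 × 10.0774 = 3.2924
S = e^3.2924 ≈ 26.91

27 species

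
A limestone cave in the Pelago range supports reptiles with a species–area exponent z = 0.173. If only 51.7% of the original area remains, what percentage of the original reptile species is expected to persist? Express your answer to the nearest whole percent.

89%

S_new/S_old = (A_new/A_old)^z = 0.517^0.173
= exp(0.173 × ln 0.517) = exp(0.173 × -0.6597) = exp(-0.1141) ≈ 0.8921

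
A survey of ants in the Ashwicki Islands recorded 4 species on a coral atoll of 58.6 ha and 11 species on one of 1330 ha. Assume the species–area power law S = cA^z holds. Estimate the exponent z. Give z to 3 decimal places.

0.324

Taking logs: ln S = ln c + z ln A, so z = (ln S₂ − ln S₁)/(ln A₂ − ln A₁).
z = ln(11/4) / ln(1330/58.6) = ln(2.75) / ln(22.7) = 1.0116 / 3.1222 = 0.3240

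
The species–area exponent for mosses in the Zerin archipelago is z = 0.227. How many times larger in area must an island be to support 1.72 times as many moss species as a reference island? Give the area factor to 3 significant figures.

(A₂/A₁)^0.227 = 1.72, so A₂/A₁ = 1.72^(1/0.227) = 1.72^4.405
ln(A₂/A₁) = ln 1.72 / 0.227 = 0.5423 / 0.227 = 2.3891
A₂/A₁ = e^2.3891 ≈ 10.9

10.9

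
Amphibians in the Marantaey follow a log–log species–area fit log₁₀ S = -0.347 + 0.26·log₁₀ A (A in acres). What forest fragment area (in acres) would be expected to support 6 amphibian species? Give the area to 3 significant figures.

6 = 0.4498 × A^0.26  ⇒  A^0.26 = 6/0.4498 = 13.34
ln A = ln(13.34) / 0.26 = 2.5908 / 0.26 = 9.9644
A = e^9.9644 ≈ 21257 acres

21300 acres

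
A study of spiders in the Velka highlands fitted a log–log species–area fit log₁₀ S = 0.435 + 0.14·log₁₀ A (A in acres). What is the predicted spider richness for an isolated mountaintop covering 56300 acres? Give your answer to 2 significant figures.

S = 2.723 × 56300^0.14
ln S = ln 2.723 + 0.14 × ln 56300 = 1.0016 + 0.14 × 10.9384 = 2.5330
S = e^2.5330 ≈ 12.59

13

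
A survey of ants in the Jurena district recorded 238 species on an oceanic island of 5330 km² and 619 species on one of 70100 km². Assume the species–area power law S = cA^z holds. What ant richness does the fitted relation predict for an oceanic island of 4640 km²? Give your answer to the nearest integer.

226

z = ln(619/238) / ln(70100/5330) = 0.9558 / 2.5766 = 0.3710
c = 238 / 5330^0.3710 = 238 / 24.13 = 9.864
S₃ = 9.864 × 4640^0.3710 = 9.864 × 22.92 ≈ 226.1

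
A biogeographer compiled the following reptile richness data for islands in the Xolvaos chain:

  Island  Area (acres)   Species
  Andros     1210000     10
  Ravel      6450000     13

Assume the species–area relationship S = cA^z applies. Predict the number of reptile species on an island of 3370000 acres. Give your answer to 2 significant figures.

12

z = ln(13/10) / ln(6450000/1210000) = 0.2624 / 1.6735 = 0.1568
c = 10 / 1210000^0.1568 = 10 / 8.988 = 1.113
S₃ = 1.113 × 3370000^0.1568 = 1.113 × 10.55 ≈ 11.74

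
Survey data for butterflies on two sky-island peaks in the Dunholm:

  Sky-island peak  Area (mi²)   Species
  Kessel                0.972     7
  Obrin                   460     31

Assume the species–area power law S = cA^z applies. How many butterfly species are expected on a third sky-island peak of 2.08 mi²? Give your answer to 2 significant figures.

8.4

z = ln(31/7) / ln(460/0.972) = 1.4881 / 6.1596 = 0.2416
c = 7 / 0.972^0.2416 = 7 / 0.9932 = 7.048
S₃ = 7.048 × 2.08^0.2416 = 7.048 × 1.194 ≈ 8.412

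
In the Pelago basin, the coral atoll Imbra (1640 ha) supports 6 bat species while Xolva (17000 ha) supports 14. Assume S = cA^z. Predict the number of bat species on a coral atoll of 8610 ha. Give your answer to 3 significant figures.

z = ln(14/6) / ln(17000/1640) = 0.8473 / 2.3385 = 0.3623
c = 6 / 1640^0.3623 = 6 / 14.62 = 0.4105
S₃ = 0.4105 × 8610^0.3623 = 0.4105 × 26.65 ≈ 10.94

10.9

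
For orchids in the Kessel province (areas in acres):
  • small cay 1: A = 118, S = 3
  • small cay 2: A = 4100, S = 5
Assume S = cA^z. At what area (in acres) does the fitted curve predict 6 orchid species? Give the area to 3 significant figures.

z = ln(5/3) / ln(4100/118) = 0.5108 / 3.5481 = 0.1440
c = 3 / 118^0.1440 = 3 / 1.987 = 1.509
A = (6/1.509)^(1/0.1440) ⇒ ln A = ln(3.975)/0.1440 = 9.5851
A = e^9.5851 ≈ 14546 acres

14500 acres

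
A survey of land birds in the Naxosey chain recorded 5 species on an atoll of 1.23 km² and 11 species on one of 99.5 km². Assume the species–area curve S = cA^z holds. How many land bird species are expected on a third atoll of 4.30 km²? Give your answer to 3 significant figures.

6.26

z = ln(11/5) / ln(99.5/1.23) = 0.7885 / 4.3931 = 0.1795
c = 5 / 1.23^0.1795 = 5 / 1.038 = 4.818
S₃ = 4.818 × 4.3^0.1795 = 4.818 × 1.299 ≈ 6.259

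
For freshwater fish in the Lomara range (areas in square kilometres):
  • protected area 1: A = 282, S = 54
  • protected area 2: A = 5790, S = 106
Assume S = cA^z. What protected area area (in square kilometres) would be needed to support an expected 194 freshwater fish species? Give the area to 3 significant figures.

86900 square kilometres

z = ln(106/54) / ln(5790/282) = 0.6745 / 3.0220 = 0.2232
c = 54 / 282^0.2232 = 54 / 3.523 = 15.33
A = (194/15.33)^(1/0.2232) ⇒ ln A = ln(12.66)/0.2232 = 11.3721
A = e^11.3721 ≈ 86861 square kilometres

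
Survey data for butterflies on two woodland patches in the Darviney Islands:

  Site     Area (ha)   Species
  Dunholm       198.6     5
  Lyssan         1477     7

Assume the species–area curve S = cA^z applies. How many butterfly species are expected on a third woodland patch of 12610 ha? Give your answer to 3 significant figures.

z = ln(7/5) / ln(1477/198.6) = 0.3365 / 2.0065 = 0.1677
c = 5 / 198.6^0.1677 = 5 / 2.429 = 2.059
S₃ = 2.059 × 12610^0.1677 = 2.059 × 4.871 ≈ 10.03

10.0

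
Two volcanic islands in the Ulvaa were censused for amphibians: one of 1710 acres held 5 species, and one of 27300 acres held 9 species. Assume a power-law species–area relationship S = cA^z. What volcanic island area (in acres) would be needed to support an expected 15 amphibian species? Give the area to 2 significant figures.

300000 acres

z = ln(9/5) / ln(27300/1710) = 0.5878 / 2.7704 = 0.2122
c = 5 / 1710^0.2122 = 5 / 4.852 = 1.03
A = (15/1.03)^(1/0.2122) ⇒ ln A = ln(14.56)/0.2122 = 12.6223
A = e^12.6223 ≈ 303245 acres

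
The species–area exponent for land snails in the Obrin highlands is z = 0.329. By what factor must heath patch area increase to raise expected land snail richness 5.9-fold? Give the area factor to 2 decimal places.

(A₂/A₁)^0.329 = 5.9, so A₂/A₁ = 5.9^(1/0.329) = 5.9^3.04
ln(A₂/A₁) = ln 5.9 / 0.329 = 1.7750 / 0.329 = 5.3950
A₂/A₁ = e^5.3950 ≈ 220.3

220.30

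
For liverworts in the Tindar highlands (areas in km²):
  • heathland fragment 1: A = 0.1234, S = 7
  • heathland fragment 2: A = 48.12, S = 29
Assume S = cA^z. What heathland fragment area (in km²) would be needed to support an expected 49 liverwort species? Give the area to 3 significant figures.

z = ln(29/7) / ln(48.12/0.1234) = 1.4214 / 5.9660 = 0.2382
c = 7 / 0.1234^0.2382 = 7 / 0.6074 = 11.52
A = (49/11.52)^(1/0.2382) ⇒ ln A = ln(4.252)/0.2382 = 6.0753
A = e^6.0753 ≈ 435 km²

435 km²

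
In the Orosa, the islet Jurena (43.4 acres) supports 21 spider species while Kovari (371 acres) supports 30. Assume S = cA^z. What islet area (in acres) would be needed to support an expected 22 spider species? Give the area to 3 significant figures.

57.4 acres

z = ln(30/21) / ln(371/43.4) = 0.3567 / 2.1457 = 0.1662
c = 21 / 43.4^0.1662 = 21 / 1.872 = 11.22
A = (22/11.22)^(1/0.1662) ⇒ ln A = ln(1.961)/0.1662 = 4.0503
A = e^4.0503 ≈ 57.42 acres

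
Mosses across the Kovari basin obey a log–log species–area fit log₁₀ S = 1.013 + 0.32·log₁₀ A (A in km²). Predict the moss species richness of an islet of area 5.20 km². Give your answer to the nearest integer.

17

S = 10.3 × 5.2^0.32
ln S = ln 10.3 + 0.32 × ln 5.2 = 2.3325 + 0.32 × 1.6487 = 2.8601
S = e^2.8601 ≈ 17.46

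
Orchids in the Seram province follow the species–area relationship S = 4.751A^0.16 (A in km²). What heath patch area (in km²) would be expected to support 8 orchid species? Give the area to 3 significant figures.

26.0 km²

8 = 4.751 × A^0.16  ⇒  A^0.16 = 8/4.751 = 1.684
ln A = ln(1.684) / 0.16 = 0.5211 / 0.16 = 3.2568
A = e^3.2568 ≈ 25.97 km²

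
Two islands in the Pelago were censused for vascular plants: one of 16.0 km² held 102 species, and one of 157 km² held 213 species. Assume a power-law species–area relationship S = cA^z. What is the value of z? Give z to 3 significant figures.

0.322

Taking logs: ln S = ln c + z ln A, so z = (ln S₂ − ln S₁)/(ln A₂ − ln A₁).
z = ln(213/102) / ln(157/16) = ln(2.088) / ln(9.812) = 0.7363 / 2.2837 = 0.3224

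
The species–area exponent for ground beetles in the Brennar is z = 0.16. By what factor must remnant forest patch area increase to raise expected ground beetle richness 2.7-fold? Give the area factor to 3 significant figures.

(A₂/A₁)^0.16 = 2.7, so A₂/A₁ = 2.7^(1/0.16) = 2.7^6.25
ln(A₂/A₁) = ln 2.7 / 0.16 = 0.9933 / 0.16 = 6.2078
A₂/A₁ = e^6.2078 ≈ 496.6

497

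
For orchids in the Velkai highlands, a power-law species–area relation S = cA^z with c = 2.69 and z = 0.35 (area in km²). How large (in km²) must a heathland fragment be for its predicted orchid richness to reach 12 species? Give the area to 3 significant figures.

12 = 2.69 × A^0.35  ⇒  A^0.35 = 12/2.69 = 4.461
ln A = ln(4.461) / 0.35 = 1.4954 / 0.35 = 4.2725
A = e^4.2725 ≈ 71.7 km²

71.7 km²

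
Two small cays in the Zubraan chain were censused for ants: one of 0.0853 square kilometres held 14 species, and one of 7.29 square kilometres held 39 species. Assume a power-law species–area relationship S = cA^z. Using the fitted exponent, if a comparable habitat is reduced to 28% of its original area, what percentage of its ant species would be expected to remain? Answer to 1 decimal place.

74.6%

z = ln(39/14) / ln(7.29/0.0853) = 1.0245 / 4.4481 = 0.2303
S_new/S_old = (A_new/A_old)^z = 0.28^0.2303 = exp(0.2303 × -1.2730) = 0.7459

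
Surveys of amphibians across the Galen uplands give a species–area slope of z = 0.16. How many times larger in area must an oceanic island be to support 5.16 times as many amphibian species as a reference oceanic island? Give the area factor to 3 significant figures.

(A₂/A₁)^0.16 = 5.16, so A₂/A₁ = 5.16^(1/0.16) = 5.16^6.25
ln(A₂/A₁) = ln 5.16 / 0.16 = 1.6409 / 0.16 = 10.2559
A₂/A₁ = e^10.2559 ≈ 28449

28400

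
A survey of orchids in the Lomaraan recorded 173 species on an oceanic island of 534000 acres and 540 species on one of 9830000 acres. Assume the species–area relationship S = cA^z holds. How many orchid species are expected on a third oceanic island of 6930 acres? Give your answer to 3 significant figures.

z = ln(540/173) / ln(9830000/534000) = 1.1383 / 2.9128 = 0.3908
c = 173 / 534000^0.3908 = 173 / 173.1 = 0.9996
S₃ = 0.9996 × 6930^0.3908 = 0.9996 × 31.69 ≈ 31.67

31.7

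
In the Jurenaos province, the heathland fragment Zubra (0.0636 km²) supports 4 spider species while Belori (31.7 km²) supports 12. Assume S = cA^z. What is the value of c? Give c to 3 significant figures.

6.51

z = ln(S₂/S₁) / ln(A₂/A₁) = ln(12/4) / ln(31.7/0.0636) = 1.0986 / 6.2115 = 0.1769
c = S₁ / A₁^z = 4 / 0.0636^0.1769 = 4 / 0.6143 = 6.512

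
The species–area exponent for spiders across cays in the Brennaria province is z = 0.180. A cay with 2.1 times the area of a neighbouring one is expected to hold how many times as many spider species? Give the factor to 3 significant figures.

1.14

S₂/S₁ = (A₂/A₁)^z = 2.1^0.18
ln(S₂/S₁) = 0.18 × ln 2.1 = 0.18 × 0.7419 = 0.1335
S₂/S₁ = e^0.1335 ≈ 1.143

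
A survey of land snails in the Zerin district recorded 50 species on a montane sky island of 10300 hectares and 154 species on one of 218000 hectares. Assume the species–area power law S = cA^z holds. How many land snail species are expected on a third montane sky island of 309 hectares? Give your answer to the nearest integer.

z = ln(154/50) / ln(218000/10300) = 1.1249 / 3.0524 = 0.3685
c = 50 / 10300^0.3685 = 50 / 30.12 = 1.66
S₃ = 1.66 × 309^0.3685 = 1.66 × 8.273 ≈ 13.73

14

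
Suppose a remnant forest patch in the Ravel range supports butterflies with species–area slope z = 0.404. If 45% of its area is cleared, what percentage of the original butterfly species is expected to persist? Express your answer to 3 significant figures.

S_new/S_old = (A_new/A_old)^z = 0.55^0.404
= exp(0.404 × ln 0.55) = exp(0.404 × -0.5978) = exp(-0.2415) ≈ 0.7854

78.5%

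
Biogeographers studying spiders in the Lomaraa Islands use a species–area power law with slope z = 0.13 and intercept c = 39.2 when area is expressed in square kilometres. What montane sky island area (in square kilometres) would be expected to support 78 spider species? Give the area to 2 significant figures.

78 = 39.2 × A^0.13  ⇒  A^0.13 = 78/39.2 = 1.99
ln A = ln(1.99) / 0.13 = 0.6880 / 0.13 = 5.2926
A = e^5.2926 ≈ 198.9 square kilometres

200 square kilometres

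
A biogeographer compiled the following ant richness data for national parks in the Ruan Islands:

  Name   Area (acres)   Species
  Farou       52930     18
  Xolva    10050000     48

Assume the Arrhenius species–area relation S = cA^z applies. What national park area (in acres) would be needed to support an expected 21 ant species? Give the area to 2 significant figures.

120000 acres

z = ln(48/18) / ln(10050000/52930) = 0.9808 / 5.2464 = 0.1870
c = 18 / 52930^0.1870 = 18 / 7.64 = 2.356
A = (21/2.356)^(1/0.1870) ⇒ ln A = ln(8.914)/0.1870 = 11.7013
A = e^11.7013 ≈ 120724 acres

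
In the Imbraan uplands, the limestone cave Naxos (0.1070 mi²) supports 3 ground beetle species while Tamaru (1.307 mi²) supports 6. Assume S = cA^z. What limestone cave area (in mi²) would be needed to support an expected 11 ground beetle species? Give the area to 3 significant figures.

z = ln(6/3) / ln(1.307/0.107) = 0.6931 / 2.5027 = 0.2770
c = 3 / 0.107^0.2770 = 3 / 0.5385 = 5.571
A = (11/5.571)^(1/0.2770) ⇒ ln A = ln(1.974)/0.2770 = 2.4562
A = e^2.4562 ≈ 11.66 mi²

11.7 mi²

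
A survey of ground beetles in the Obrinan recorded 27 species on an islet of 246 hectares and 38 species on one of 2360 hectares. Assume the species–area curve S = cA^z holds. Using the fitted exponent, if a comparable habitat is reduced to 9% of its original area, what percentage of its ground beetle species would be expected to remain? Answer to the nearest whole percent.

69%

z = ln(38/27) / ln(2360/246) = 0.3417 / 2.2611 = 0.1511
S_new/S_old = (A_new/A_old)^z = 0.09^0.1511 = exp(0.1511 × -2.4079) = 0.6949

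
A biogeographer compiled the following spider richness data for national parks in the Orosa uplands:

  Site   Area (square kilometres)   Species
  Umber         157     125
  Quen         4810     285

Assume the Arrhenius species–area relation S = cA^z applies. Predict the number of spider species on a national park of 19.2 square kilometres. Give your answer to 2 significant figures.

z = ln(285/125) / ln(4810/157) = 0.8242 / 3.4222 = 0.2408
c = 125 / 157^0.2408 = 125 / 3.379 = 36.99
S₃ = 36.99 × 19.2^0.2408 = 36.99 × 2.037 ≈ 75.36

75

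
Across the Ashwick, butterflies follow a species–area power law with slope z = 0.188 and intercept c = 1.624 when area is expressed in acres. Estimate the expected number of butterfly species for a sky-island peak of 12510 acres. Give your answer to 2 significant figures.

9.6

S = 1.624 × 12510^0.188
ln S = ln 1.624 + 0.188 × ln 12510 = 0.4849 + 0.188 × 9.4343 = 2.2585
S = e^2.2585 ≈ 9.569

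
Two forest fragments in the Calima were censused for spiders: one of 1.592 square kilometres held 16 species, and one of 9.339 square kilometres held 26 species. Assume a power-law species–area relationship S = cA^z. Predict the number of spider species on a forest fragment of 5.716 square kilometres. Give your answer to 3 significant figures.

z = ln(26/16) / ln(9.339/1.592) = 0.4855 / 1.7692 = 0.2744
c = 16 / 1.592^0.2744 = 16 / 1.136 = 14.08
S₃ = 14.08 × 5.716^0.2744 = 14.08 × 1.613 ≈ 22.72

22.7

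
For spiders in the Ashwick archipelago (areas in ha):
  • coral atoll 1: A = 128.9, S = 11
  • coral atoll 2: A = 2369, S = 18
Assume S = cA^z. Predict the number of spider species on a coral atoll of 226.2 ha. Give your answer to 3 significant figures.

12.1

z = ln(18/11) / ln(2369/128.9) = 0.4925 / 2.9112 = 0.1692
c = 11 / 128.9^0.1692 = 11 / 2.275 = 4.835
S₃ = 4.835 × 226.2^0.1692 = 4.835 × 2.502 ≈ 12.1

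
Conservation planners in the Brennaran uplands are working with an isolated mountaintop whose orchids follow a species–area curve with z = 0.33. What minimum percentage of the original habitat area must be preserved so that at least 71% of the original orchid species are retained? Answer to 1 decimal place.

Need (A_new/A_old)^0.33 = 0.71, so A_new/A_old = 0.71^(1/0.33) = 0.71^3.03
ln(A_new/A_old) = ln 0.71 / 0.33 = -0.3425 / 0.33 = -1.0378
A_new/A_old = e^-1.0378 ≈ 0.3542

35.4%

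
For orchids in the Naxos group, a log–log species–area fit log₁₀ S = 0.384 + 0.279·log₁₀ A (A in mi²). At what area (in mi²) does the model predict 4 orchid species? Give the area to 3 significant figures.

4 = 2.421 × A^0.279  ⇒  A^0.279 = 4/2.421 = 1.652
ln A = ln(1.652) / 0.279 = 0.5021 / 0.279 = 1.7996
A = e^1.7996 ≈ 6.048 mi²

6.05 mi²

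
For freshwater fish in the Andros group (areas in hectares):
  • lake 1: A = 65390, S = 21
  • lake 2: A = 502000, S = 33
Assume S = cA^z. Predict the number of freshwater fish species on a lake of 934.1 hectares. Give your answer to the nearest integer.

z = ln(33/21) / ln(502000/65390) = 0.4520 / 2.0382 = 0.2218
c = 21 / 65390^0.2218 = 21 / 11.69 = 1.796
S₃ = 1.796 × 934.1^0.2218 = 1.796 × 4.557 ≈ 8.186

8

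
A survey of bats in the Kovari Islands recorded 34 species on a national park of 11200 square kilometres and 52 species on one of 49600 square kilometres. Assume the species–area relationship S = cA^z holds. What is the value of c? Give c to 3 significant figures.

z = ln(S₂/S₁) / ln(A₂/A₁) = ln(52/34) / ln(49600/11200) = 0.4249 / 1.4881 = 0.2855
c = S₁ / A₁^z = 34 / 11200^0.2855 = 34 / 14.33 = 2.373

2.37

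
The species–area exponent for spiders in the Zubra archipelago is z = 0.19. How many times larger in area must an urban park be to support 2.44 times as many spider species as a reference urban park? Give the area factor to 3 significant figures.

(A₂/A₁)^0.19 = 2.44, so A₂/A₁ = 2.44^(1/0.19) = 2.44^5.263
ln(A₂/A₁) = ln 2.44 / 0.19 = 0.8920 / 0.19 = 4.6947
A₂/A₁ = e^4.6947 ≈ 109.4

109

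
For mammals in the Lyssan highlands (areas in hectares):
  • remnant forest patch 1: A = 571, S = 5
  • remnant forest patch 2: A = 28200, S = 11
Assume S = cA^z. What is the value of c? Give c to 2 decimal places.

1.39

z = ln(S₂/S₁) / ln(A₂/A₁) = ln(11/5) / ln(28200/571) = 0.7885 / 3.8997 = 0.2022
c = S₁ / A₁^z = 5 / 571^0.2022 = 5 / 3.609 = 1.386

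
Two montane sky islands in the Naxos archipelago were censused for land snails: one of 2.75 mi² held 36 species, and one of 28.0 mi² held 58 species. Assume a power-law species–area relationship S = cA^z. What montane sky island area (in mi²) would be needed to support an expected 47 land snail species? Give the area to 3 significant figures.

10.1 mi²

z = ln(58/36) / ln(28/2.75) = 0.4769 / 2.3206 = 0.2055
c = 36 / 2.75^0.2055 = 36 / 1.231 = 29.24
A = (47/29.24)^(1/0.2055) ⇒ ln A = ln(1.607)/0.2055 = 2.3090
A = e^2.3090 ≈ 10.06 mi²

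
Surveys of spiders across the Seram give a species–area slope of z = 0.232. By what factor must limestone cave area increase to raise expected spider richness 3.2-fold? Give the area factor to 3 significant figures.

(A₂/A₁)^0.232 = 3.2, so A₂/A₁ = 3.2^(1/0.232) = 3.2^4.31
ln(A₂/A₁) = ln 3.2 / 0.232 = 1.1632 / 0.232 = 5.0136
A₂/A₁ = e^5.0136 ≈ 150.4

150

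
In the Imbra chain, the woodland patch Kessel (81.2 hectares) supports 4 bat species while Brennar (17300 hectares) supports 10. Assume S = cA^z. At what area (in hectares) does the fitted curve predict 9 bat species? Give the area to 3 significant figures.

z = ln(10/4) / ln(17300/81.2) = 0.9163 / 5.3615 = 0.1709
c = 4 / 81.2^0.1709 = 4 / 2.12 = 1.887
A = (9/1.887)^(1/0.1709) ⇒ ln A = ln(4.77)/0.1709 = 9.1420
A = e^9.1420 ≈ 9339 hectares

9340 hectares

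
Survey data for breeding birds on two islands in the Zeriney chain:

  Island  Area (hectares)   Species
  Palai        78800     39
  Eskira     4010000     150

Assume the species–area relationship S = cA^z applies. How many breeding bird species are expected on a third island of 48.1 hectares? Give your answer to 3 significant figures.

3.08

z = ln(150/39) / ln(4010000/78800) = 1.3471 / 3.9296 = 0.3428
c = 39 / 78800^0.3428 = 39 / 47.7 = 0.8176
S₃ = 0.8176 × 48.1^0.3428 = 0.8176 × 3.773 ≈ 3.084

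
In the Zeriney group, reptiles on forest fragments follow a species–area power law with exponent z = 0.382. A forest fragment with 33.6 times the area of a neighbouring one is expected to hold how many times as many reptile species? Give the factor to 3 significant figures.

3.83

S₂/S₁ = (A₂/A₁)^z = 33.6^0.382
ln(S₂/S₁) = 0.382 × ln 33.6 = 0.382 × 3.5145 = 1.3425
S₂/S₁ = e^1.3425 ≈ 3.829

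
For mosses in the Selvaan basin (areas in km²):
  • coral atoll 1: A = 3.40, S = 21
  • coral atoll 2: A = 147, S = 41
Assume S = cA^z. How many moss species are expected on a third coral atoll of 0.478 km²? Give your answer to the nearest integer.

z = ln(41/21) / ln(147/3.4) = 0.6690 / 3.7667 = 0.1776
c = 21 / 3.4^0.1776 = 21 / 1.243 = 16.9
S₃ = 16.9 × 0.478^0.1776 = 16.9 × 0.8771 ≈ 14.82

15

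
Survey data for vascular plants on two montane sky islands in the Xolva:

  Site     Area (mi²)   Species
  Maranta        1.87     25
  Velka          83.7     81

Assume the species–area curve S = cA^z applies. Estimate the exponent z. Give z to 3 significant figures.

Taking logs: ln S = ln c + z ln A, so z = (ln S₂ − ln S₁)/(ln A₂ − ln A₁).
z = ln(81/25) / ln(83.7/1.87) = ln(3.24) / ln(44.76) = 1.1756 / 3.8013 = 0.3093

0.309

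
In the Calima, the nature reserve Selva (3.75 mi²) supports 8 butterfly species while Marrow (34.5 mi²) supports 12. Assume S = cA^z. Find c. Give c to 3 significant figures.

z = ln(S₂/S₁) / ln(A₂/A₁) = ln(12/8) / ln(34.5/3.75) = 0.4055 / 2.2192 = 0.1827
c = S₁ / A₁^z = 8 / 3.75^0.1827 = 8 / 1.273 = 6.284

6.28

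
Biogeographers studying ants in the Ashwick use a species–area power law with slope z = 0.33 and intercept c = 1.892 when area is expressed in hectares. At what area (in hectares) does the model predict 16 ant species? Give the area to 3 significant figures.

16 = 1.892 × A^0.33  ⇒  A^0.33 = 16/1.892 = 8.457
ln A = ln(8.457) / 0.33 = 2.1350 / 0.33 = 6.4696
A = e^6.4696 ≈ 645.2 hectares

645 hectares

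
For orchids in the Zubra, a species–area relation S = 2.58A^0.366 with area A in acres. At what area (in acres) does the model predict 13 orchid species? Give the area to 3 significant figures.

83.0 acres

13 = 2.58 × A^0.366  ⇒  A^0.366 = 13/2.58 = 5.039
ln A = ln(5.039) / 0.366 = 1.6172 / 0.366 = 4.4185
A = e^4.4185 ≈ 82.97 acres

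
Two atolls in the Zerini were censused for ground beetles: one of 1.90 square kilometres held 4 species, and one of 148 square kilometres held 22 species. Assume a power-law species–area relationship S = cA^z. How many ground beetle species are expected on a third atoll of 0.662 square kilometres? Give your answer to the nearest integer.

z = ln(22/4) / ln(148/1.9) = 1.7047 / 4.3554 = 0.3914
c = 4 / 1.9^0.3914 = 4 / 1.286 = 3.111
S₃ = 3.111 × 0.662^0.3914 = 3.111 × 0.8509 ≈ 2.647

3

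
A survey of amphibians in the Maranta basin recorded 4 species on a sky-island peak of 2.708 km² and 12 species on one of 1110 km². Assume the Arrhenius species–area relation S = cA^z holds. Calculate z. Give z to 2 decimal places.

0.18

Taking logs: ln S = ln c + z ln A, so z = (ln S₂ − ln S₁)/(ln A₂ − ln A₁).
z = ln(12/4) / ln(1110/2.708) = ln(3) / ln(409.9) = 1.0986 / 6.0159 = 0.1826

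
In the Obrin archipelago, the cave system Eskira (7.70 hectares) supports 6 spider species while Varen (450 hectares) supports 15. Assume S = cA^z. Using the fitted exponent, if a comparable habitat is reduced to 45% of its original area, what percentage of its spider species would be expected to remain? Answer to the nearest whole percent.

84%

z = ln(15/6) / ln(450/7.7) = 0.9163 / 4.0680 = 0.2252
S_new/S_old = (A_new/A_old)^z = 0.45^0.2252 = exp(0.2252 × -0.7985) = 0.8354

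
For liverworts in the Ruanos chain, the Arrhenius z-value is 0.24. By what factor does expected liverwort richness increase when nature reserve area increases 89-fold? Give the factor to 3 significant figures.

2.94

S₂/S₁ = (A₂/A₁)^z = 89^0.24
ln(S₂/S₁) = 0.24 × ln 89 = 0.24 × 4.4886 = 1.0773
S₂/S₁ = e^1.0773 ≈ 2.937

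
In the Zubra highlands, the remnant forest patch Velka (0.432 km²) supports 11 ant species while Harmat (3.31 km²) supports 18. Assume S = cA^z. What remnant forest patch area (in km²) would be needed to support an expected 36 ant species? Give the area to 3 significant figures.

58.1 km²

z = ln(18/11) / ln(3.31/0.432) = 0.4925 / 2.0363 = 0.2419
c = 11 / 0.432^0.2419 = 11 / 0.8163 = 13.48
A = (36/13.48)^(1/0.2419) ⇒ ln A = ln(2.671)/0.2419 = 4.0630
A = e^4.0630 ≈ 58.15 km²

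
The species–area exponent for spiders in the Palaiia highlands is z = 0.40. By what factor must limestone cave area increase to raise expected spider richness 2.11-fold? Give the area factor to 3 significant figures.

(A₂/A₁)^0.4 = 2.11, so A₂/A₁ = 2.11^(1/0.4) = 2.11^2.5
ln(A₂/A₁) = ln 2.11 / 0.4 = 0.7467 / 0.4 = 1.8667
A₂/A₁ = e^1.8667 ≈ 6.467

6.47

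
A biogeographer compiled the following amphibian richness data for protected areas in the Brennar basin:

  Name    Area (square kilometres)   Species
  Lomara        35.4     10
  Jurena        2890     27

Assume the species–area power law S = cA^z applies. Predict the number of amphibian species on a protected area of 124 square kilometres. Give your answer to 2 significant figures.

13

z = ln(27/10) / ln(2890/35.4) = 0.9933 / 4.4023 = 0.2256
c = 10 / 35.4^0.2256 = 10 / 2.236 = 4.472
S₃ = 4.472 × 124^0.2256 = 4.472 × 2.967 ≈ 13.27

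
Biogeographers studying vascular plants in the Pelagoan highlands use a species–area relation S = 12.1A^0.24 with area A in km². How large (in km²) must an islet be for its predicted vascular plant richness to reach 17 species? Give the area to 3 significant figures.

4.12 km²

17 = 12.1 × A^0.24  ⇒  A^0.24 = 17/12.1 = 1.405
ln A = ln(1.405) / 0.24 = 0.3400 / 0.24 = 1.4167
A = e^1.4167 ≈ 4.123 km²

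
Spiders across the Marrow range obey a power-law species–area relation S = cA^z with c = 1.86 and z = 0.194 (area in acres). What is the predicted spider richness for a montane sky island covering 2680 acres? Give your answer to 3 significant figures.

S = 1.86 × 2680^0.194
ln S = ln 1.86 + 0.194 × ln 2680 = 0.6206 + 0.194 × 7.8936 = 2.1519
S = e^2.1519 ≈ 8.601

8.60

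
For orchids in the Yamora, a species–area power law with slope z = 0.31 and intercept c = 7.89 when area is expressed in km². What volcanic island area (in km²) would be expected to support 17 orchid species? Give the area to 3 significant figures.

17 = 7.89 × A^0.31  ⇒  A^0.31 = 17/7.89 = 2.155
ln A = ln(2.155) / 0.31 = 0.7676 / 0.31 = 2.4762
A = e^2.4762 ≈ 11.9 km²

11.9 km²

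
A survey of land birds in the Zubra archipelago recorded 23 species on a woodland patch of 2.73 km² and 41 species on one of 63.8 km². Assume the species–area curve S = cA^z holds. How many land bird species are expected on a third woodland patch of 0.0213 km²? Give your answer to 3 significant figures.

z = ln(41/23) / ln(63.8/2.73) = 0.5781 / 3.1515 = 0.1834
c = 23 / 2.73^0.1834 = 23 / 1.202 = 19.13
S₃ = 19.13 × 0.0213^0.1834 = 19.13 × 0.4936 ≈ 9.443

9.44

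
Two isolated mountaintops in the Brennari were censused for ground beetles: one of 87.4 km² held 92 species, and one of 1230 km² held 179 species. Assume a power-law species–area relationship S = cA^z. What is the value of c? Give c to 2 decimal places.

z = ln(S₂/S₁) / ln(A₂/A₁) = ln(179/92) / ln(1230/87.4) = 0.6656 / 2.6443 = 0.2517
c = S₁ / A₁^z = 92 / 87.4^0.2517 = 92 / 3.081 = 29.86

29.86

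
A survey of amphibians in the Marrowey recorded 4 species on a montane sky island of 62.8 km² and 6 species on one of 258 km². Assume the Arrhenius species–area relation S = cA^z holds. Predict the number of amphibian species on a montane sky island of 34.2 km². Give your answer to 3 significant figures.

z = ln(6/4) / ln(258/62.8) = 0.4055 / 1.4130 = 0.2870
c = 4 / 62.8^0.2870 = 4 / 3.28 = 1.219
S₃ = 1.219 × 34.2^0.2870 = 1.219 × 2.755 ≈ 3.36

3.36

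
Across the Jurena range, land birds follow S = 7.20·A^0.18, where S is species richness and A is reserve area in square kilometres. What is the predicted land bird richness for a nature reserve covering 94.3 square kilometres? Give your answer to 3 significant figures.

S = 7.2 × 94.3^0.18 = 7.2 × 2.267 ≈ 16.32

16.3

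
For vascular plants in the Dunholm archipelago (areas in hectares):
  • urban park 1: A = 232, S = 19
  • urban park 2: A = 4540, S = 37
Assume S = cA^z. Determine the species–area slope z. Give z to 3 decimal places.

0.224

Taking logs: ln S = ln c + z ln A, so z = (ln S₂ − ln S₁)/(ln A₂ − ln A₁).
z = ln(37/19) / ln(4540/232) = ln(1.947) / ln(19.57) = 0.6665 / 2.9739 = 0.2241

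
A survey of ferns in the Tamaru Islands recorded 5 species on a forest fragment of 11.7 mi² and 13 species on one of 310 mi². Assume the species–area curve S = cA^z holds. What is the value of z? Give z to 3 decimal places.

Taking logs: ln S = ln c + z ln A, so z = (ln S₂ − ln S₁)/(ln A₂ − ln A₁).
z = ln(13/5) / ln(310/11.7) = ln(2.6) / ln(26.5) = 0.9555 / 3.2770 = 0.2916

0.292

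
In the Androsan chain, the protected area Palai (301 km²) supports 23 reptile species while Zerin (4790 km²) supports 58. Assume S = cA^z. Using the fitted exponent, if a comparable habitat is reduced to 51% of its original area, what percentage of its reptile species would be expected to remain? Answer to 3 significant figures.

79.8%

z = ln(58/23) / ln(4790/301) = 0.9249 / 2.7672 = 0.3343
S_new/S_old = (A_new/A_old)^z = 0.51^0.3343 = exp(0.3343 × -0.6733) = 0.7985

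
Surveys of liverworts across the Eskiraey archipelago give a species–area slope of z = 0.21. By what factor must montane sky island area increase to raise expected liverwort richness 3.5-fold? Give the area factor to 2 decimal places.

389.76

(A₂/A₁)^0.21 = 3.5, so A₂/A₁ = 3.5^(1/0.21) = 3.5^4.762
ln(A₂/A₁) = ln 3.5 / 0.21 = 1.2528 / 0.21 = 5.9655
A₂/A₁ = e^5.9655 ≈ 389.8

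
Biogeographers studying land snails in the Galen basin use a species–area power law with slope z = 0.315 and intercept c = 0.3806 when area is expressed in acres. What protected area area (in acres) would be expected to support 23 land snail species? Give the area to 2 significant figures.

450000 acres

23 = 0.3806 × A^0.315  ⇒  A^0.315 = 23/0.3806 = 60.43
ln A = ln(60.43) / 0.315 = 4.1015 / 0.315 = 13.0206
A = e^13.0206 ≈ 451638 acres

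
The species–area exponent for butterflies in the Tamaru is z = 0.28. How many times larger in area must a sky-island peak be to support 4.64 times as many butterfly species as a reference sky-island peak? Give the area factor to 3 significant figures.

(A₂/A₁)^0.28 = 4.64, so A₂/A₁ = 4.64^(1/0.28) = 4.64^3.571
ln(A₂/A₁) = ln 4.64 / 0.28 = 1.5347 / 0.28 = 5.4811
A₂/A₁ = e^5.4811 ≈ 240.1

240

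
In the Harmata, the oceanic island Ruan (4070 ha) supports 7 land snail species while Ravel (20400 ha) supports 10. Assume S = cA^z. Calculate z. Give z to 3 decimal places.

Taking logs: ln S = ln c + z ln A, so z = (ln S₂ − ln S₁)/(ln A₂ − ln A₁).
z = ln(10/7) / ln(20400/4070) = ln(1.429) / ln(5.012) = 0.3567 / 1.6119 = 0.2213

0.221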